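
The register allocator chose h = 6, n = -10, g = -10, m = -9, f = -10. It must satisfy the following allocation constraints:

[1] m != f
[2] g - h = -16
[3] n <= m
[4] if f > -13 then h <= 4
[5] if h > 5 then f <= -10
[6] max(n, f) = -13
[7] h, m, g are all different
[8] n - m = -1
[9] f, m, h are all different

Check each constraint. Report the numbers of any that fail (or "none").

No — constraints 4 and 6 are not satisfied.

[1] m = -9, f = -10; distinct — holds.
[2] g - h = -10 - 6 = -16 — holds.
[3] n = -10, m = -9; -10 ≤ -9 — holds.
[4] f = -10 > -13, so we need h ≤ 4; but h = 6 > 4 — fails.
[5] h = 6 > 5, so we need f ≤ -10; f = -10 ≤ -10 — holds.
[6] max(-10, -10) = -10, not -13 — fails.
[7] values 6, -9, -10 are pairwise distinct — holds.
[8] n - m = -10 - (-9) = -1 — holds.
[9] values -10, -9, 6 are pairwise distinct — holds.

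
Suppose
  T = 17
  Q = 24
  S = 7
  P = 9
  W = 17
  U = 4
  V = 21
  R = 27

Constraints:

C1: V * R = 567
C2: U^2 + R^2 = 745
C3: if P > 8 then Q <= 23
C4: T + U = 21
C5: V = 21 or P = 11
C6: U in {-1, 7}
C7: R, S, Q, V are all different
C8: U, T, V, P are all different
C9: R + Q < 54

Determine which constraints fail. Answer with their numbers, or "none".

C1: V * R = 21 * 27 = 567 — OK.
C2: U^2 + R^2 = 4^2 + 27^2 = 16 + 729 = 745 — OK.
C3: P = 9 > 8, so we need Q ≤ 23; but Q = 24 > 23 — violated.
C4: T + U = 17 + 4 = 21 — OK.
C5: V = 21 = 21 (first disjunct) — OK.
C6: U = 4 is not in {-1, 7} — violated.
C7: values 27, 7, 24, 21 are pairwise distinct — OK.
C8: values 4, 17, 21, 9 are pairwise distinct — OK.
C9: R + Q = 27 + 24 = 51; 51 < 54 — OK.

Constraints 3 and 6 are violated.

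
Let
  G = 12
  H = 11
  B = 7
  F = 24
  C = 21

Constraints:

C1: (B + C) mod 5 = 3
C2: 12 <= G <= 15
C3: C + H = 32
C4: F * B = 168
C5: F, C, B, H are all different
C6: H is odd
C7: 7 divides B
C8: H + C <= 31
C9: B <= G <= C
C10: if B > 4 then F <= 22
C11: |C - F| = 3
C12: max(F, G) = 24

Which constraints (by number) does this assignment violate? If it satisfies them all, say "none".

Constraints 8 and 10 do not hold.

C1: B + C = 28; 28 mod 5 = 3 — OK.
C2: G = 12 lies in [12, 15] — OK.
C3: C + H = 21 + 11 = 32 — OK.
C4: F * B = 24 * 7 = 168 — OK.
C5: values 24, 21, 7, 11 are pairwise distinct — OK.
C6: H = 11 is odd — OK.
C7: 7 / 7 = 1, so 7 divides 7 — OK.
C8: H + C = 11 + 21 = 32; 32 > 31, bound 31 not met — violated.
C9: values 7 <= 12 <= 21 — OK.
C10: B = 7 > 4, so we need F ≤ 22; but F = 24 > 22 — violated.
C11: |21 - 24| = 3 — OK.
C12: max(24, 12) = 24 — OK.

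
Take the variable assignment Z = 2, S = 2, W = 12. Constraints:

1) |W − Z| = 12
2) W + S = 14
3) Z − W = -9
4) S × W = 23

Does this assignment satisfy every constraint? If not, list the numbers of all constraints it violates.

Constraints 1, 3, and 4 do not hold.

1) |12 − 2| = 10, not 12  ✘
2) W + S = 12 + 2 = 14  ✔
3) Z − W = 2 − 12 = -10, not -9  ✘
4) S × W = 2 × 12 = 24, not 23  ✘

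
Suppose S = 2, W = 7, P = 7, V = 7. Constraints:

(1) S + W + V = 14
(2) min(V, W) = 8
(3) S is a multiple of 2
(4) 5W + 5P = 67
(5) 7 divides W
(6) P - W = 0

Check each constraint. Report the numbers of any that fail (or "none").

(1) S + W + V = 2 + 7 + 7 = 16, not 14  ✗
(2) min(7, 7) = 7, not 8  ✗
(3) 2 / 2 = 1, so 2 divides 2  ✓
(4) 5W + 5P = 5(7) + 5(7) = 70, not 67  ✗
(5) 7 / 7 = 1, so 7 divides 7  ✓
(6) P - W = 7 - 7 = 0  ✓

Violated: 1, 2, and 4.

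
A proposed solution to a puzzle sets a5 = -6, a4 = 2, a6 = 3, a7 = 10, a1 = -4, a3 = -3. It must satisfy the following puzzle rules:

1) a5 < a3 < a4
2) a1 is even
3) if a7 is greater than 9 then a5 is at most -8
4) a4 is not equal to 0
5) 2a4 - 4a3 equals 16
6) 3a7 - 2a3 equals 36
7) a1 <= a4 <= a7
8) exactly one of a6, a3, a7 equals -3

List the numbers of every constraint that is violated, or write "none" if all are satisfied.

Constraint 3 does not hold.

1) values -6 < -3 < 2  yes
2) a1 = -4 is even  yes
3) a7 = 10 > 9, so we need a5 ≤ -8; but a5 = -6 > -8  no
4) a4 = 2, and 2 ≠ 0  yes
5) 2a4 - 4a3 = 2(2) - 4(-3) = 16  yes
6) 3a7 - 2a3 = 3(10) - 2(-3) = 36  yes
7) values -4 <= 2 <= 10  yes
8) a6=3, a3=-3, a7=10; 1 of them equals -3  yes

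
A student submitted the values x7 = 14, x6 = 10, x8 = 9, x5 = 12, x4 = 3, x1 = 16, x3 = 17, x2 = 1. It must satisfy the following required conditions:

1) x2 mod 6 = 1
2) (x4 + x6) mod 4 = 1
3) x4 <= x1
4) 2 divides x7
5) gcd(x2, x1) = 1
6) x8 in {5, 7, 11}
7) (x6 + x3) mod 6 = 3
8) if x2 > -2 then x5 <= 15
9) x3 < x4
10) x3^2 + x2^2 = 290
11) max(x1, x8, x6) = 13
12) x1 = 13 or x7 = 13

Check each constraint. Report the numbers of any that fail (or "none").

1) 1 mod 6 = 1 — OK.
2) x4 + x6 = 13; 13 mod 4 = 1 — OK.
3) x4 = 3, x1 = 16; 3 ≤ 16 — OK.
4) 14 / 2 = 7, so 2 divides 14 — OK.
5) gcd(1, 16) = 1 — OK.
6) x8 = 9 is not in {5, 7, 11} — violated.
7) x6 + x3 = 27; 27 mod 6 = 3 — OK.
8) x2 = 1 > -2, so we need x5 ≤ 15; x5 = 12 ≤ 15 — OK.
9) x3 = 17, x4 = 3; 17 ≥ 3 (want <) — violated.
10) x3^2 + x2^2 = 17^2 + 1^2 = 289 + 1 = 290 — OK.
11) max(16, 9, 10) = 16, not 13 — violated.
12) x1 = 16 ≠ 13 and x7 = 14 ≠ 13; both disjuncts false — violated.

Violated: 6, 9, 11, 12.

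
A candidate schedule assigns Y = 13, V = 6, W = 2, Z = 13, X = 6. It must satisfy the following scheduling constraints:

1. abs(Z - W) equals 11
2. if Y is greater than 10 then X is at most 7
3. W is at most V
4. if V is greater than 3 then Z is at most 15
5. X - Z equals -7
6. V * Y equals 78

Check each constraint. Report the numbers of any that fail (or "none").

1. abs(13 - 2) = 11  yes
2. Y = 13 > 10, so we need X ≤ 7; X = 6 ≤ 7  yes
3. W = 2, V = 6; 2 ≤ 6  yes
4. V = 6 > 3, so we need Z ≤ 15; Z = 13 ≤ 15  yes
5. X - Z = 6 - 13 = -7  yes
6. V * Y = 6 * 13 = 78  yes

No violations.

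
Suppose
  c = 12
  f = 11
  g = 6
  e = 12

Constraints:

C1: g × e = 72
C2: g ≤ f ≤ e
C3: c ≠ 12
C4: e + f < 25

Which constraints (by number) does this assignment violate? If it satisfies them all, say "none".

C1: g × e = 6 × 12 = 72  true
C2: values 6 ≤ 11 ≤ 12  true
C3: c = 12, but 12 is required to differ  false
C4: e + f = 12 + 11 = 23; 23 < 25  true

The assignment fails constraint 3.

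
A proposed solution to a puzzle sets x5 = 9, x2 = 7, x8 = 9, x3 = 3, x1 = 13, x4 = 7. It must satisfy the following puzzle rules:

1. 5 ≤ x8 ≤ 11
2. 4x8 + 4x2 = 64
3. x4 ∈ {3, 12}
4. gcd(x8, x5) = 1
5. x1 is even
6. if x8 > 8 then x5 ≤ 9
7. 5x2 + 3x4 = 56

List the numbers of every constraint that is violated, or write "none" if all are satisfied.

No — constraints 3, 4, and 5 are not satisfied.

1. x8 = 9 lies in [5, 11]  true
2. 4x8 + 4x2 = 4(9) + 4(7) = 64  true
3. x4 = 7 is not in {3, 12}  false
4. gcd(9, 9) = 9, not 1  false
5. x1 = 13 is odd  false
6. x8 = 9 > 8, so we need x5 ≤ 9; x5 = 9 ≤ 9  true
7. 5x2 + 3x4 = 5(7) + 3(7) = 56  true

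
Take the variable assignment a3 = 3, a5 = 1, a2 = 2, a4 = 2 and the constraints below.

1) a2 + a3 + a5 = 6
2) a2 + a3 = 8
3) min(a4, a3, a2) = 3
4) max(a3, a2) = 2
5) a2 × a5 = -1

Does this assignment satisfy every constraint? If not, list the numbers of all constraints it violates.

1) a2 + a3 + a5 = 2 + 3 + 1 = 6 — holds.
2) a2 + a3 = 2 + 3 = 5, not 8 — does not hold.
3) min(2, 3, 2) = 2, not 3 — does not hold.
4) max(3, 2) = 3, not 2 — does not hold.
5) a2 × a5 = 2 × 1 = 2, not -1 — does not hold.

The assignment fails constraints 2, 3, 4, 5.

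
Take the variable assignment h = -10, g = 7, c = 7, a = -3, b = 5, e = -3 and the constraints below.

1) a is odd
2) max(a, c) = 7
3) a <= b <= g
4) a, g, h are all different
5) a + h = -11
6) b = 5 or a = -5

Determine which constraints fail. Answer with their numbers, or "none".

Constraint 5 does not hold.

1) a = -3 is odd  OK
2) max(-3, 7) = 7  OK
3) values -3 <= 5 <= 7  OK
4) values -3, 7, -10 are pairwise distinct  OK
5) a + h = -3 + (-10) = -13, not -11  FAIL
6) b = 5 = 5 (first disjunct)  OK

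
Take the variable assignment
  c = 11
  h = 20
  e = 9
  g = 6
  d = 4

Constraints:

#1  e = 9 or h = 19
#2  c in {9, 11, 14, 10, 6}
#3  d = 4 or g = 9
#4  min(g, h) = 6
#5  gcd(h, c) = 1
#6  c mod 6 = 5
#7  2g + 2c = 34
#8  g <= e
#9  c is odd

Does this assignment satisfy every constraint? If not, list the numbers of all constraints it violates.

No violations.

#1 e = 9 = 9 (first disjunct)  ✓
#2 c = 11 is in {9, 11, 14, 10, 6}  ✓
#3 d = 4 = 4 (first disjunct)  ✓
#4 min(6, 20) = 6  ✓
#5 gcd(20, 11) = 1  ✓
#6 11 mod 6 = 5  ✓
#7 2g + 2c = 2(6) + 2(11) = 34  ✓
#8 g = 6, e = 9; 6 ≤ 9  ✓
#9 c = 11 is odd  ✓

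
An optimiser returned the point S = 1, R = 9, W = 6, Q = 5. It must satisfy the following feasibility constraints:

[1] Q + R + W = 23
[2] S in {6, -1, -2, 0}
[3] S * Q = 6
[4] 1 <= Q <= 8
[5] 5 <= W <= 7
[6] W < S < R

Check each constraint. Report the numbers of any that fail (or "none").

[1] Q + R + W = 5 + 9 + 6 = 20, not 23 — fails.
[2] S = 1 is not in {6, -1, -2, 0} — fails.
[3] S * Q = 1 * 5 = 5, not 6 — fails.
[4] Q = 5 lies in [1, 8] — holds.
[5] W = 6 lies in [5, 7] — holds.
[6] values 6, 1, 9; W = 6 is not < S = 1 — fails.

No — constraints 1, 2, 3, and 6 are not satisfied.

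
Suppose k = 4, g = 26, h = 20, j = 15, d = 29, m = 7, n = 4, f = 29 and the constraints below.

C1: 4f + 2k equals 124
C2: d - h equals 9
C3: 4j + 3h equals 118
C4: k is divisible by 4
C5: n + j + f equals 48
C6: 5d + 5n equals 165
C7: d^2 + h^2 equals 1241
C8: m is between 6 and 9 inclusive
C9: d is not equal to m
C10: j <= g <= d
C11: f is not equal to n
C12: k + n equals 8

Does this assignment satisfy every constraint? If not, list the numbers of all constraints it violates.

C1: 4f + 2k = 4(29) + 2(4) = 124 — satisfied.
C2: d - h = 29 - 20 = 9 — satisfied.
C3: 4j + 3h = 4(15) + 3(20) = 120, not 118 — violated.
C4: 4 / 4 = 1, so 4 divides 4 — satisfied.
C5: n + j + f = 4 + 15 + 29 = 48 — satisfied.
C6: 5d + 5n = 5(29) + 5(4) = 165 — satisfied.
C7: d^2 + h^2 = 29^2 + 20^2 = 841 + 400 = 1241 — satisfied.
C8: m = 7 lies in [6, 9] — satisfied.
C9: d = 29, m = 7; distinct — satisfied.
C10: values 15 <= 26 <= 29 — satisfied.
C11: f = 29, n = 4; distinct — satisfied.
C12: k + n = 4 + 4 = 8 — satisfied.

Violated: 3.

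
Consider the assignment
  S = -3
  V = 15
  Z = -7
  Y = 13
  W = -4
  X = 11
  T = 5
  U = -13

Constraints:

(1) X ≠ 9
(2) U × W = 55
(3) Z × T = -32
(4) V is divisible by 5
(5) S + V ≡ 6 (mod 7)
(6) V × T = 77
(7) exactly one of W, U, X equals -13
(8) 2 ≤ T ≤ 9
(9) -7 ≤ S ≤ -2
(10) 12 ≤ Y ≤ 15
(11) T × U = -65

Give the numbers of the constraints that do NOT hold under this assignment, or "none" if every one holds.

(1) X = 11, and 11 ≠ 9 — OK.
(2) U × W = -13 × (-4) = 52, not 55 — violated.
(3) Z × T = -7 × 5 = -35, not -32 — violated.
(4) 15 / 5 = 3, so 5 divides 15 — OK.
(5) S + V = 12; 12 mod 7 = 5, not 6 — violated.
(6) V × T = 15 × 5 = 75, not 77 — violated.
(7) W=-4, U=-13, X=11; 1 of them equals -13 — OK.
(8) T = 5 lies in [2, 9] — OK.
(9) S = -3 lies in [-7, -2] — OK.
(10) Y = 13 lies in [12, 15] — OK.
(11) T × U = 5 × (-13) = -65 — OK.

Violated: 2, 3, 5, 6.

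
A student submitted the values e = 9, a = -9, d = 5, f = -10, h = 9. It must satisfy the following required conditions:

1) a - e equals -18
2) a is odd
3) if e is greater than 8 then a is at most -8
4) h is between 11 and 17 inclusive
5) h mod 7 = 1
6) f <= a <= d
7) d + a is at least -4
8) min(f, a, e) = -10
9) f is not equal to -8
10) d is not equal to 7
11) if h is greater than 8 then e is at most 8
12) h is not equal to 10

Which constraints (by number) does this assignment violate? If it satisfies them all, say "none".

1) a - e = -9 - 9 = -18  ✓
2) a = -9 is odd  ✓
3) e = 9 > 8, so we need a ≤ -8; a = -9 ≤ -8  ✓
4) h = 9 is outside [11, 17]  ✗
5) 9 mod 7 = 2, not 1  ✗
6) values -10 <= -9 <= 5  ✓
7) d + a = 5 + (-9) = -4; -4 ≥ -4  ✓
8) min(-10, -9, 9) = -10  ✓
9) f = -10, and -10 ≠ -8  ✓
10) d = 5, and 5 ≠ 7  ✓
11) h = 9 > 8, so we need e ≤ 8; but e = 9 > 8  ✗
12) h = 9, and 9 ≠ 10  ✓

The assignment fails constraints 4, 5, and 11.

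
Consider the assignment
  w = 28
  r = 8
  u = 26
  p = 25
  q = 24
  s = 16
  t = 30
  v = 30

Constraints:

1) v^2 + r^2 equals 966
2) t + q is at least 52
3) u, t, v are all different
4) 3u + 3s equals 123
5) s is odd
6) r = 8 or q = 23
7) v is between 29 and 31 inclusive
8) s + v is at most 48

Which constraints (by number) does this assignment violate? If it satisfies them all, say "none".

No — constraints 1, 3, 4, 5 are not satisfied.

1) v^2 + r^2 = 30^2 + 8^2 = 900 + 64 = 964, not 966  ✗
2) t + q = 30 + 24 = 54; 54 ≥ 52  ✓
3) t = v = 30, not all different  ✗
4) 3u + 3s = 3(26) + 3(16) = 126, not 123  ✗
5) s = 16 is even  ✗
6) r = 8 = 8 (first disjunct)  ✓
7) v = 30 lies in [29, 31]  ✓
8) s + v = 16 + 30 = 46; 46 ≤ 48  ✓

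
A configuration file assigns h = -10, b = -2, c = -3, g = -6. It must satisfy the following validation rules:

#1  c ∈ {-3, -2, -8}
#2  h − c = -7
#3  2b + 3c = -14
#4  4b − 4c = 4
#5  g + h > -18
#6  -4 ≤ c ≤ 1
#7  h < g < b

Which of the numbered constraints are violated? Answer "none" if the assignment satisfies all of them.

#1 c = -3 is in {-3, -2, -8} — holds.
#2 h − c = -10 − (-3) = -7 — holds.
#3 2b + 3c = 2(-2) + 3(-3) = -13, not -14 — does not hold.
#4 4b − 4c = 4(-2) − 4(-3) = 4 — holds.
#5 g + h = -6 + (-10) = -16; -16 > -18 — holds.
#6 c = -3 lies in [-4, 1] — holds.
#7 values -10 < -6 < -2 — holds.

The assignment fails constraint 3.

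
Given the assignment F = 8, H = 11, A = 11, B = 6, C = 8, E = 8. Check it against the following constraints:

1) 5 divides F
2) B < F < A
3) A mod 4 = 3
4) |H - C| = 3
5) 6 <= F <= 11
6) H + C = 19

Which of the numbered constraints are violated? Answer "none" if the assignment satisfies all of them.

1) 8 = 5*1 + 3, so 5 does not divide 8  fails
2) values 6 < 8 < 11  holds
3) 11 mod 4 = 3  holds
4) |11 - 8| = 3  holds
5) F = 8 lies in [6, 11]  holds
6) H + C = 11 + 8 = 19  holds

No — constraint 1 is not satisfied.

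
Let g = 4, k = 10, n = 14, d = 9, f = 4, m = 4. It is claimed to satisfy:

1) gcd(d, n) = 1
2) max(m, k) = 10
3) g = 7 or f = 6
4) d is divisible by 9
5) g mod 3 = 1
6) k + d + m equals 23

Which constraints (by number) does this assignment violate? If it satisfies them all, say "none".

No — constraint 3 is not satisfied.

1) gcd(9, 14) = 1 — holds.
2) max(4, 10) = 10 — holds.
3) g = 4 ≠ 7 and f = 4 ≠ 6; both disjuncts false — does not hold.
4) 9 / 9 = 1, so 9 divides 9 — holds.
5) 4 mod 3 = 1 — holds.
6) k + d + m = 10 + 9 + 4 = 23 — holds.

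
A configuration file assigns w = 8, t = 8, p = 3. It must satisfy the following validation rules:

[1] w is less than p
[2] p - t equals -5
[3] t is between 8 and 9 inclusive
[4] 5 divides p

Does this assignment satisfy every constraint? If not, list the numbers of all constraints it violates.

[1] w = 8, p = 3; 8 ≥ 3 (want <)  fails
[2] p - t = 3 - 8 = -5  holds
[3] t = 8 lies in [8, 9]  holds
[4] 3 = 5*0 + 3, so 5 does not divide 3  fails

Violated: 1, 4.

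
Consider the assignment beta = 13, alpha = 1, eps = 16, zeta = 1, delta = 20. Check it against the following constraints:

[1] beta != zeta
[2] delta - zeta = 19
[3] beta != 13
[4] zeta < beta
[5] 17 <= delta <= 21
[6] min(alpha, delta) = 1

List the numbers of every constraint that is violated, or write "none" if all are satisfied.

Constraint 3 is violated.

[1] beta = 13, zeta = 1; distinct — satisfied.
[2] delta - zeta = 20 - 1 = 19 — satisfied.
[3] beta = 13, but 13 is required to differ — violated.
[4] zeta = 1, beta = 13; 1 < 13 — satisfied.
[5] delta = 20 lies in [17, 21] — satisfied.
[6] min(1, 20) = 1 — satisfied.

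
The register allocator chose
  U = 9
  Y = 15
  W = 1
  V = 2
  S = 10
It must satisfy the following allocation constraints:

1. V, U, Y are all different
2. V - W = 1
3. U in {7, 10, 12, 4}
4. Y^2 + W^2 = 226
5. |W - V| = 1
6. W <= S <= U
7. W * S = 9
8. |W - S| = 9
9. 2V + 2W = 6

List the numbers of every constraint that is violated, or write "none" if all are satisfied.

Constraints 3, 6, 7 do not hold.

1. values 2, 9, 15 are pairwise distinct  yes
2. V - W = 2 - 1 = 1  yes
3. U = 9 is not in {7, 10, 12, 4}  no
4. Y^2 + W^2 = 15^2 + 1^2 = 225 + 1 = 226  yes
5. |1 - 2| = 1  yes
6. values 1, 10, 9; S = 10 is not <= U = 9  no
7. W * S = 1 * 10 = 10, not 9  no
8. |1 - 10| = 9  yes
9. 2V + 2W = 2(2) + 2(1) = 6  yes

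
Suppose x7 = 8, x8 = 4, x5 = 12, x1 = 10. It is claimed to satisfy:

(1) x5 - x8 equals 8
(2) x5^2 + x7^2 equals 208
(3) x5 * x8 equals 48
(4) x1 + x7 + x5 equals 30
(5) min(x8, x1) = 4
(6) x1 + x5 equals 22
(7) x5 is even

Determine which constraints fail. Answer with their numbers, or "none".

(1) x5 - x8 = 12 - 4 = 8 — OK.
(2) x5^2 + x7^2 = 12^2 + 8^2 = 144 + 64 = 208 — OK.
(3) x5 * x8 = 12 * 4 = 48 — OK.
(4) x1 + x7 + x5 = 10 + 8 + 12 = 30 — OK.
(5) min(4, 10) = 4 — OK.
(6) x1 + x5 = 10 + 12 = 22 — OK.
(7) x5 = 12 is even — OK.

The assignment satisfies every constraint.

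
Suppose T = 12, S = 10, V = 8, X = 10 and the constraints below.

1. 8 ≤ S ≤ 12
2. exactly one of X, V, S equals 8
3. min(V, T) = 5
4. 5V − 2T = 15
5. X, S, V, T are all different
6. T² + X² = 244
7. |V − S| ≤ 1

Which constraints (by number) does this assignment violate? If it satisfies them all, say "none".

1. S = 10 lies in [8, 12]  holds
2. X=10, V=8, S=10; 1 of them equals 8  holds
3. min(8, 12) = 8, not 5  fails
4. 5V − 2T = 5(8) − 2(12) = 16, not 15  fails
5. X = S = 10, not all different  fails
6. T² + X² = 12² + 10² = 144 + 100 = 244  holds
7. |8 − 10| = 2; 2 > 1, exceeds bound 1  fails

No — constraints 3, 4, 5, and 7 are not satisfied.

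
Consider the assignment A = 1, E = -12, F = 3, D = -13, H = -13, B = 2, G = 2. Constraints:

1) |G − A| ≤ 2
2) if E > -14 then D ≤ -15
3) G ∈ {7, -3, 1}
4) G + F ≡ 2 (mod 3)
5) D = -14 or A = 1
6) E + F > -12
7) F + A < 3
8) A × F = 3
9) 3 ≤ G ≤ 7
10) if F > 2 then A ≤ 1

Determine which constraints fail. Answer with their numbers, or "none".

Constraints 2, 3, 7, 9 are violated.

1) |2 − 1| = 1; 1 ≤ 2 — OK.
2) E = -12 > -14, so we need D ≤ -15; but D = -13 > -15 — violated.
3) G = 2 is not in {7, -3, 1} — violated.
4) G + F = 5; 5 mod 3 = 2 — OK.
5) D = -13 ≠ -14, but A = 1 = 1 (second disjunct) — OK.
6) E + F = -12 + 3 = -9; -9 > -12 — OK.
7) F + A = 3 + 1 = 4; 4 ≥ 3, bound 3 not met — violated.
8) A × F = 1 × 3 = 3 — OK.
9) G = 2 is outside [3, 7] — violated.
10) F = 3 > 2, so we need A ≤ 1; A = 1 ≤ 1 — OK.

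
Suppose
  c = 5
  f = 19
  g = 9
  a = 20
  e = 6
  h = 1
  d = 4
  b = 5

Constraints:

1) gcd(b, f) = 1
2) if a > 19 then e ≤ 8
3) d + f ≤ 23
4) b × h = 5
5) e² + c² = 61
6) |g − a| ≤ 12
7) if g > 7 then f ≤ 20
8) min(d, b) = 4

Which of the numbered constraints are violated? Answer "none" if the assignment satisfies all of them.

All constraints are satisfied.

1) gcd(5, 19) = 1 — satisfied.
2) a = 20 > 19, so we need e ≤ 8; e = 6 ≤ 8 — satisfied.
3) d + f = 4 + 19 = 23; 23 ≤ 23 — satisfied.
4) b × h = 5 × 1 = 5 — satisfied.
5) e² + c² = 6² + 5² = 36 + 25 = 61 — satisfied.
6) |9 − 20| = 11; 11 ≤ 12 — satisfied.
7) g = 9 > 7, so we need f ≤ 20; f = 19 ≤ 20 — satisfied.
8) min(4, 5) = 4 — satisfied.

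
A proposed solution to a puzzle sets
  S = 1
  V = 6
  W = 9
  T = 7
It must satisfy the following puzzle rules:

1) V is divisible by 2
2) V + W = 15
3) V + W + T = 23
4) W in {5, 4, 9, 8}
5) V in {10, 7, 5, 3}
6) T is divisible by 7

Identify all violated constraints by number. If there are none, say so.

1) 6 / 2 = 3, so 2 divides 6  true
2) V + W = 6 + 9 = 15  true
3) V + W + T = 6 + 9 + 7 = 22, not 23  false
4) W = 9 is in {5, 4, 9, 8}  true
5) V = 6 is not in {10, 7, 5, 3}  false
6) 7 / 7 = 1, so 7 divides 7  true

Constraints 3, 5 are violated.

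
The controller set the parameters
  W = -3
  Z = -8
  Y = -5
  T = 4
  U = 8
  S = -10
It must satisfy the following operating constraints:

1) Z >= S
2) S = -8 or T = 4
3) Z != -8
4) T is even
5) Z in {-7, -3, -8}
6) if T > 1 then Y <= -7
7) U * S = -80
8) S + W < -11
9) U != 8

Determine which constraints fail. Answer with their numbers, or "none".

Violated: 3, 6, 9.

1) Z = -8, S = -10; -8 ≥ -10 — satisfied.
2) S = -10 ≠ -8, but T = 4 = 4 (second disjunct) — satisfied.
3) Z = -8, but -8 is required to differ — violated.
4) T = 4 is even — satisfied.
5) Z = -8 is in {-7, -3, -8} — satisfied.
6) T = 4 > 1, so we need Y ≤ -7; but Y = -5 > -7 — violated.
7) U * S = 8 * (-10) = -80 — satisfied.
8) S + W = -10 + (-3) = -13; -13 < -11 — satisfied.
9) U = 8, but 8 is required to differ — violated.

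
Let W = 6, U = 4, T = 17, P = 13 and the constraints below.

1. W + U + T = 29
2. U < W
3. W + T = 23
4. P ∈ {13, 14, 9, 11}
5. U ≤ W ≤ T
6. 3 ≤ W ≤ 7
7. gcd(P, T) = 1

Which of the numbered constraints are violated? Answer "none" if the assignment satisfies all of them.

1. W + U + T = 6 + 4 + 17 = 27, not 29 — violated.
2. U = 4, W = 6; 4 < 6 — OK.
3. W + T = 6 + 17 = 23 — OK.
4. P = 13 is in {13, 14, 9, 11} — OK.
5. values 4 ≤ 6 ≤ 17 — OK.
6. W = 6 lies in [3, 7] — OK.
7. gcd(13, 17) = 1 — OK.

Violated: 1.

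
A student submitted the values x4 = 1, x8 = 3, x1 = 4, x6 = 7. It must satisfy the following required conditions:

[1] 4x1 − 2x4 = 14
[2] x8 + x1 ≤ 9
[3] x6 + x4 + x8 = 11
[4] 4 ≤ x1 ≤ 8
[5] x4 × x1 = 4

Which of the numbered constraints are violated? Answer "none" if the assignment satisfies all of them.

[1] 4x1 − 2x4 = 4(4) − 2(1) = 14  OK
[2] x8 + x1 = 3 + 4 = 7; 7 ≤ 9  OK
[3] x6 + x4 + x8 = 7 + 1 + 3 = 11  OK
[4] x1 = 4 lies in [4, 8]  OK
[5] x4 × x1 = 1 × 4 = 4  OK

Yes — all constraints hold.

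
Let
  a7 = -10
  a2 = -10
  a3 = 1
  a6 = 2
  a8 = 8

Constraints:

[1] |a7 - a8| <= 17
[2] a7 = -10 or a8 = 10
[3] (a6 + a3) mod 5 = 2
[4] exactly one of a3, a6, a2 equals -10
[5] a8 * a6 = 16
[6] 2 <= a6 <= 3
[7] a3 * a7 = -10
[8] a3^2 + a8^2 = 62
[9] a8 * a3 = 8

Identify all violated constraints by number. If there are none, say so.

[1] |-10 - 8| = 18; 18 > 17, exceeds bound 17 — violated.
[2] a7 = -10 = -10 (first disjunct) — OK.
[3] a6 + a3 = 3; 3 mod 5 = 3, not 2 — violated.
[4] a3=1, a6=2, a2=-10; 1 of them equals -10 — OK.
[5] a8 * a6 = 8 * 2 = 16 — OK.
[6] a6 = 2 lies in [2, 3] — OK.
[7] a3 * a7 = 1 * (-10) = -10 — OK.
[8] a3^2 + a8^2 = 1^2 + 8^2 = 1 + 64 = 65, not 62 — violated.
[9] a8 * a3 = 8 * 1 = 8 — OK.

Constraints 1, 3, 8 do not hold.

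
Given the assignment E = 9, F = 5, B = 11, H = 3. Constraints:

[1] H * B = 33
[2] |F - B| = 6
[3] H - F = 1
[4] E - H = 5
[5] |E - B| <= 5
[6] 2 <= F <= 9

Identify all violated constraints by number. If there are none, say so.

No — constraints 3 and 4 are not satisfied.

[1] H * B = 3 * 11 = 33 — holds.
[2] |5 - 11| = 6 — holds.
[3] H - F = 3 - 5 = -2, not 1 — fails.
[4] E - H = 9 - 3 = 6, not 5 — fails.
[5] |9 - 11| = 2; 2 ≤ 5 — holds.
[6] F = 5 lies in [2, 9] — holds.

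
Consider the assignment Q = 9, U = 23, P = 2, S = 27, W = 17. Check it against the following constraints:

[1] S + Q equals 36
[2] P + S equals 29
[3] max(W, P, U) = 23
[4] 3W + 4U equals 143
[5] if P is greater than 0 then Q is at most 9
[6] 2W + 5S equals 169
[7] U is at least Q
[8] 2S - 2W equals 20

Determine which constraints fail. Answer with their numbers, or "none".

[1] S + Q = 27 + 9 = 36 — OK.
[2] P + S = 2 + 27 = 29 — OK.
[3] max(17, 2, 23) = 23 — OK.
[4] 3W + 4U = 3(17) + 4(23) = 143 — OK.
[5] P = 2 > 0, so we need Q ≤ 9; Q = 9 ≤ 9 — OK.
[6] 2W + 5S = 2(17) + 5(27) = 169 — OK.
[7] U = 23, Q = 9; 23 ≥ 9 — OK.
[8] 2S - 2W = 2(27) - 2(17) = 20 — OK.

The assignment satisfies every constraint.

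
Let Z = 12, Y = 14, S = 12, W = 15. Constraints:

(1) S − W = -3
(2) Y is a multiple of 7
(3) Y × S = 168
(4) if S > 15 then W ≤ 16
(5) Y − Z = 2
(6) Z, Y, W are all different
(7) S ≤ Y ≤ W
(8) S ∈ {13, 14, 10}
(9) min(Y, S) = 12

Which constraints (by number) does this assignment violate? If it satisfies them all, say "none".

(1) S − W = 12 − 15 = -3 — holds.
(2) 14 / 7 = 2, so 7 divides 14 — holds.
(3) Y × S = 14 × 12 = 168 — holds.
(4) S = 12, not > 15; antecedent false, conditional vacuously true — holds.
(5) Y − Z = 14 − 12 = 2 — holds.
(6) values 12, 14, 15 are pairwise distinct — holds.
(7) values 12 ≤ 14 ≤ 15 — holds.
(8) S = 12 is not in {13, 14, 10} — fails.
(9) min(14, 12) = 12 — holds.

The assignment fails constraint 8.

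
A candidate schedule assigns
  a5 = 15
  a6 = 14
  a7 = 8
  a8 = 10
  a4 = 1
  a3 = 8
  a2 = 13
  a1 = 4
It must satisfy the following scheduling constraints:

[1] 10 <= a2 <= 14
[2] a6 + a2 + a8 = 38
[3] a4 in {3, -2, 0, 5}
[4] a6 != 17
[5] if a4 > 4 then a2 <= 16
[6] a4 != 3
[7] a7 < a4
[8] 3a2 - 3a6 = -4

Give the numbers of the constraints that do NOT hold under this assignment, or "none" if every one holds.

Violated: 2, 3, 7, and 8.

[1] a2 = 13 lies in [10, 14] — satisfied.
[2] a6 + a2 + a8 = 14 + 13 + 10 = 37, not 38 — violated.
[3] a4 = 1 is not in {3, -2, 0, 5} — violated.
[4] a6 = 14, and 14 ≠ 17 — satisfied.
[5] a4 = 1, not > 4; antecedent false, conditional vacuously true — satisfied.
[6] a4 = 1, and 1 ≠ 3 — satisfied.
[7] a7 = 8, a4 = 1; 8 ≥ 1 (want <) — violated.
[8] 3a2 - 3a6 = 3(13) - 3(14) = -3, not -4 — violated.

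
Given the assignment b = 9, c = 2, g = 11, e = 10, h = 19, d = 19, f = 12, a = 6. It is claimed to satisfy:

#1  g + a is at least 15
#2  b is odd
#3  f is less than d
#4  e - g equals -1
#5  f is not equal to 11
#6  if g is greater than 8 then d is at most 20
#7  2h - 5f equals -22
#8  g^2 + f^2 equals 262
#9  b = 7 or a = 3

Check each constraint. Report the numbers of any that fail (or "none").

#1 g + a = 11 + 6 = 17; 17 ≥ 15 — satisfied.
#2 b = 9 is odd — satisfied.
#3 f = 12, d = 19; 12 < 19 — satisfied.
#4 e - g = 10 - 11 = -1 — satisfied.
#5 f = 12, and 12 ≠ 11 — satisfied.
#6 g = 11 > 8, so we need d ≤ 20; d = 19 ≤ 20 — satisfied.
#7 2h - 5f = 2(19) - 5(12) = -22 — satisfied.
#8 g^2 + f^2 = 11^2 + 12^2 = 121 + 144 = 265, not 262 — violated.
#9 b = 9 ≠ 7 and a = 6 ≠ 3; both disjuncts false — violated.

Violated: 8, 9.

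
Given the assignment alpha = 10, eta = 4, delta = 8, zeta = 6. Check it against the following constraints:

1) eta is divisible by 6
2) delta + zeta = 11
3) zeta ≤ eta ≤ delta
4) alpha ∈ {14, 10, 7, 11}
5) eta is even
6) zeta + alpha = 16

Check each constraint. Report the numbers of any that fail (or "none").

Constraints 1, 2, and 3 do not hold.

1) 4 = 6×0 + 4, so 6 does not divide 4  no
2) delta + zeta = 8 + 6 = 14, not 11  no
3) values 6, 4, 8; zeta = 6 is not ≤ eta = 4  no
4) alpha = 10 is in {14, 10, 7, 11}  yes
5) eta = 4 is even  yes
6) zeta + alpha = 6 + 10 = 16  yes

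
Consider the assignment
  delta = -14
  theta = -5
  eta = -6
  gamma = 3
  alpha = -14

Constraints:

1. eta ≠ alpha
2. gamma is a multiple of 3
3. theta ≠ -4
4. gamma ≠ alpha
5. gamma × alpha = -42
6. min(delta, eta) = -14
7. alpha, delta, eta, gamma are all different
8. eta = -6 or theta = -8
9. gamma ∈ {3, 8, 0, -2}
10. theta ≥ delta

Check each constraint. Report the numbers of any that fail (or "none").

Constraint 7 is violated.

1. eta = -6, alpha = -14; distinct — holds.
2. 3 / 3 = 1, so 3 divides 3 — holds.
3. theta = -5, and -5 ≠ -4 — holds.
4. gamma = 3, alpha = -14; distinct — holds.
5. gamma × alpha = 3 × (-14) = -42 — holds.
6. min(-14, -6) = -14 — holds.
7. alpha = delta = -14, not all different — does not hold.
8. eta = -6 = -6 (first disjunct) — holds.
9. gamma = 3 is in {3, 8, 0, -2} — holds.
10. theta = -5, delta = -14; -5 ≥ -14 — holds.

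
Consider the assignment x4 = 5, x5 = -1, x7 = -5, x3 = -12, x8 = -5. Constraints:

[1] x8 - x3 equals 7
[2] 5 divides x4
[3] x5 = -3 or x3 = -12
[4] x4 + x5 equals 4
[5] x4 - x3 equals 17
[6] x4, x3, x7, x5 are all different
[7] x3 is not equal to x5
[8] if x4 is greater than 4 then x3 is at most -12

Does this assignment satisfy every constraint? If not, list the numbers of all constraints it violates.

The assignment satisfies every constraint.

[1] x8 - x3 = -5 - (-12) = 7 — OK.
[2] 5 / 5 = 1, so 5 divides 5 — OK.
[3] x5 = -1 ≠ -3, but x3 = -12 = -12 (second disjunct) — OK.
[4] x4 + x5 = 5 + (-1) = 4 — OK.
[5] x4 - x3 = 5 - (-12) = 17 — OK.
[6] values 5, -12, -5, -1 are pairwise distinct — OK.
[7] x3 = -12, x5 = -1; distinct — OK.
[8] x4 = 5 > 4, so we need x3 ≤ -12; x3 = -12 ≤ -12 — OK.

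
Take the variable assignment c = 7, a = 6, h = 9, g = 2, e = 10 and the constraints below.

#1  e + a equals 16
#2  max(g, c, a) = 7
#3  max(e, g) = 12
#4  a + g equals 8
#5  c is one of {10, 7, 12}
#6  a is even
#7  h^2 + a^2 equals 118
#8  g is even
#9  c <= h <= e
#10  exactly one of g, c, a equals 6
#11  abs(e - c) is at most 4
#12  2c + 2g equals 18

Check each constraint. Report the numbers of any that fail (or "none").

Violated: 3, 7.

#1 e + a = 10 + 6 = 16  true
#2 max(2, 7, 6) = 7  true
#3 max(10, 2) = 10, not 12  false
#4 a + g = 6 + 2 = 8  true
#5 c = 7 is in {10, 7, 12}  true
#6 a = 6 is even  true
#7 h^2 + a^2 = 9^2 + 6^2 = 81 + 36 = 117, not 118  false
#8 g = 2 is even  true
#9 values 7 <= 9 <= 10  true
#10 g=2, c=7, a=6; 1 of them equals 6  true
#11 abs(10 - 7) = 3; 3 ≤ 4  true
#12 2c + 2g = 2(7) + 2(2) = 18  true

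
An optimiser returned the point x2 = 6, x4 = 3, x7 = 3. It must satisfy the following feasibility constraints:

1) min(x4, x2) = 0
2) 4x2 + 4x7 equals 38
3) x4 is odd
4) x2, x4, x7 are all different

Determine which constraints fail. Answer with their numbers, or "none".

1) min(3, 6) = 3, not 0  ✘
2) 4x2 + 4x7 = 4(6) + 4(3) = 36, not 38  ✘
3) x4 = 3 is odd  ✔
4) x4 = x7 = 3, not all different  ✘

The assignment fails constraints 1, 2, and 4.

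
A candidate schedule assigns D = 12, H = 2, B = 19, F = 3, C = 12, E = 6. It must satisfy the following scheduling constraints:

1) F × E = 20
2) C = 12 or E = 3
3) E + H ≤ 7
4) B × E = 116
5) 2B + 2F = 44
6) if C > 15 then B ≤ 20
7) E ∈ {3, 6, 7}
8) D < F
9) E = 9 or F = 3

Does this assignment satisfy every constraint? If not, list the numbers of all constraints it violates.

1) F × E = 3 × 6 = 18, not 20 — violated.
2) C = 12 = 12 (first disjunct) — OK.
3) E + H = 6 + 2 = 8; 8 > 7, bound 7 not met — violated.
4) B × E = 19 × 6 = 114, not 116 — violated.
5) 2B + 2F = 2(19) + 2(3) = 44 — OK.
6) C = 12, not > 15; antecedent false, conditional vacuously true — OK.
7) E = 6 is in {3, 6, 7} — OK.
8) D = 12, F = 3; 12 ≥ 3 (want <) — violated.
9) E = 6 ≠ 9, but F = 3 = 3 (second disjunct) — OK.

No — constraints 1, 3, 4, 8 are not satisfied.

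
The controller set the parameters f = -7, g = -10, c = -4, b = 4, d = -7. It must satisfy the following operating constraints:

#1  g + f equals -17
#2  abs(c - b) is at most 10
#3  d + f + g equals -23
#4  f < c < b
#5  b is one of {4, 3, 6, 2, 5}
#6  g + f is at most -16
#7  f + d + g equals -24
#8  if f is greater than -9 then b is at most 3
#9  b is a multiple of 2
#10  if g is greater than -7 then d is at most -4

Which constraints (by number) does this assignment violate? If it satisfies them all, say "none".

#1 g + f = -10 + (-7) = -17  ✔
#2 abs(-4 - 4) = 8; 8 ≤ 10  ✔
#3 d + f + g = -7 + (-7) + (-10) = -24, not -23  ✘
#4 values -7 < -4 < 4  ✔
#5 b = 4 is in {4, 3, 6, 2, 5}  ✔
#6 g + f = -10 + (-7) = -17; -17 ≤ -16  ✔
#7 f + d + g = -7 + (-7) + (-10) = -24  ✔
#8 f = -7 > -9, so we need b ≤ 3; but b = 4 > 3  ✘
#9 4 / 2 = 2, so 2 divides 4  ✔
#10 g = -10, not > -7; antecedent false, conditional vacuously true  ✔

No — constraints 3 and 8 are not satisfied.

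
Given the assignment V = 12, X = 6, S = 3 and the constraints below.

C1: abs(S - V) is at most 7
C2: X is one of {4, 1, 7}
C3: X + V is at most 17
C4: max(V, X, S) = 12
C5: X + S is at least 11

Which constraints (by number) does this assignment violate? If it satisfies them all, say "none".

C1: abs(3 - 12) = 9; 9 > 7, exceeds bound 7  fails
C2: X = 6 is not in {4, 1, 7}  fails
C3: X + V = 6 + 12 = 18; 18 > 17, bound 17 not met  fails
C4: max(12, 6, 3) = 12  holds
C5: X + S = 6 + 3 = 9; 9 < 11, bound 11 not met  fails

The assignment fails constraints 1, 2, 3, 5.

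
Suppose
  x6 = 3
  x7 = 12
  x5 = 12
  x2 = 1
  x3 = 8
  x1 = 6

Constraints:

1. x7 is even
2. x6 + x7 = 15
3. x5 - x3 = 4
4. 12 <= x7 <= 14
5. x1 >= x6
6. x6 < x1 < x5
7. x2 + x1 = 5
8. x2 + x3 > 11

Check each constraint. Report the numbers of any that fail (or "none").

Violated: 7 and 8.

1. x7 = 12 is even — holds.
2. x6 + x7 = 3 + 12 = 15 — holds.
3. x5 - x3 = 12 - 8 = 4 — holds.
4. x7 = 12 lies in [12, 14] — holds.
5. x1 = 6, x6 = 3; 6 ≥ 3 — holds.
6. values 3 < 6 < 12 — holds.
7. x2 + x1 = 1 + 6 = 7, not 5 — fails.
8. x2 + x3 = 1 + 8 = 9; 9 ≤ 11, bound 11 not met — fails.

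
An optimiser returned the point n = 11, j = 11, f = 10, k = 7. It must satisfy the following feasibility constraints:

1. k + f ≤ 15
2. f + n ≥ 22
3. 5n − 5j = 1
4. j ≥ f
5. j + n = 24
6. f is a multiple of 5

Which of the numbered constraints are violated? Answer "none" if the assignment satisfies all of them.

1. k + f = 7 + 10 = 17; 17 > 15, bound 15 not met — violated.
2. f + n = 10 + 11 = 21; 21 < 22, bound 22 not met — violated.
3. 5n − 5j = 5(11) − 5(11) = 0, not 1 — violated.
4. j = 11, f = 10; 11 ≥ 10 — OK.
5. j + n = 11 + 11 = 22, not 24 — violated.
6. 10 / 5 = 2, so 5 divides 10 — OK.

Violated: 1, 2, 3, 5.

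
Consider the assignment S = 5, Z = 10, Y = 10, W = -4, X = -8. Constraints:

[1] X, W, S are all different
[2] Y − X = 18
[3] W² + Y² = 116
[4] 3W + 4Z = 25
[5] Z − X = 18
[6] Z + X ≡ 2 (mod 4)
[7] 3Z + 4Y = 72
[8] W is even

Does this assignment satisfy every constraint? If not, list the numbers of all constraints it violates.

[1] values -8, -4, 5 are pairwise distinct  yes
[2] Y − X = 10 − (-8) = 18  yes
[3] W² + Y² = (-4)² + 10² = 16 + 100 = 116  yes
[4] 3W + 4Z = 3(-4) + 4(10) = 28, not 25  no
[5] Z − X = 10 − (-8) = 18  yes
[6] Z + X = 2; 2 mod 4 = 2  yes
[7] 3Z + 4Y = 3(10) + 4(10) = 70, not 72  no
[8] W = -4 is even  yes

Constraints 4 and 7 are violated.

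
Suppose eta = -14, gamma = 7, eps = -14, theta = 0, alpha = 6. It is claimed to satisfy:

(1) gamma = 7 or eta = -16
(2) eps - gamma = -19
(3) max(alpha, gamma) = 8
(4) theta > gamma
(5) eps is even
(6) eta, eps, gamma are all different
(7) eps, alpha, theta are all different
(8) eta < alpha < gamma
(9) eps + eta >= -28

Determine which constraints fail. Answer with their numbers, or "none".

The assignment fails constraints 2, 3, 4, and 6.

(1) gamma = 7 = 7 (first disjunct)  ✓
(2) eps - gamma = -14 - 7 = -21, not -19  ✗
(3) max(6, 7) = 7, not 8  ✗
(4) theta = 0, gamma = 7; 0 ≤ 7 (want >)  ✗
(5) eps = -14 is even  ✓
(6) eta = eps = -14, not all different  ✗
(7) values -14, 6, 0 are pairwise distinct  ✓
(8) values -14 < 6 < 7  ✓
(9) eps + eta = -14 + (-14) = -28; -28 ≥ -28  ✓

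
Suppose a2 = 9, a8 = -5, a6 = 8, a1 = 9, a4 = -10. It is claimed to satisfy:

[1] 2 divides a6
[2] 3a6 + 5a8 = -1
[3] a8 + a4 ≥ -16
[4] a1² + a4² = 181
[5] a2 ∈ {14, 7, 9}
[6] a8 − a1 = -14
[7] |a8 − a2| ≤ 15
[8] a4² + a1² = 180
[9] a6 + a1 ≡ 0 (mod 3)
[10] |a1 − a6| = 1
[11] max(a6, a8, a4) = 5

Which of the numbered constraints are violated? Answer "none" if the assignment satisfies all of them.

The assignment fails constraints 8, 9, 11.

[1] 8 / 2 = 4, so 2 divides 8 — OK.
[2] 3a6 + 5a8 = 3(8) + 5(-5) = -1 — OK.
[3] a8 + a4 = -5 + (-10) = -15; -15 ≥ -16 — OK.
[4] a1² + a4² = 9² + (-10)² = 81 + 100 = 181 — OK.
[5] a2 = 9 is in {14, 7, 9} — OK.
[6] a8 − a1 = -5 − 9 = -14 — OK.
[7] |-5 − 9| = 14; 14 ≤ 15 — OK.
[8] a4² + a1² = (-10)² + 9² = 100 + 81 = 181, not 180 — violated.
[9] a6 + a1 = 17; 17 mod 3 = 2, not 0 — violated.
[10] |9 − 8| = 1 — OK.
[11] max(8, -5, -10) = 8, not 5 — violated.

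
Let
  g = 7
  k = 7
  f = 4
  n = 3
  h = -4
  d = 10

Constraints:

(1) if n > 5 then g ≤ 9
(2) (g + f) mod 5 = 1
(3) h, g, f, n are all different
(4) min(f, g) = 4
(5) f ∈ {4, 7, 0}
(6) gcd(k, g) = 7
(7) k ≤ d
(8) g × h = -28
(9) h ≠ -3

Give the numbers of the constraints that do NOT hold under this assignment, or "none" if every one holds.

(1) n = 3, not > 5; antecedent false, conditional vacuously true  ✔
(2) g + f = 11; 11 mod 5 = 1  ✔
(3) values -4, 7, 4, 3 are pairwise distinct  ✔
(4) min(4, 7) = 4  ✔
(5) f = 4 is in {4, 7, 0}  ✔
(6) gcd(7, 7) = 7  ✔
(7) k = 7, d = 10; 7 ≤ 10  ✔
(8) g × h = 7 × (-4) = -28  ✔
(9) h = -4, and -4 ≠ -3  ✔

Yes — all constraints hold.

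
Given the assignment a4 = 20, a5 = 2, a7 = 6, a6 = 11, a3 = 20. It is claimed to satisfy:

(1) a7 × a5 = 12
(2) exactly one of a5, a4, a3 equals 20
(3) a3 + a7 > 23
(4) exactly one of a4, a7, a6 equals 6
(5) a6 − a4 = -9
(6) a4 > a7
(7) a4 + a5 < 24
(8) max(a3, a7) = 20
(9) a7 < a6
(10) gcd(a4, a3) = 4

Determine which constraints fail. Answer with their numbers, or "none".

(1) a7 × a5 = 6 × 2 = 12 — holds.
(2) a5=2, a4=20, a3=20; 2 of them equal 20, not exactly one — fails.
(3) a3 + a7 = 20 + 6 = 26; 26 > 23 — holds.
(4) a4=20, a7=6, a6=11; 1 of them equals 6 — holds.
(5) a6 − a4 = 11 − 20 = -9 — holds.
(6) a4 = 20, a7 = 6; 20 > 6 — holds.
(7) a4 + a5 = 20 + 2 = 22; 22 < 24 — holds.
(8) max(20, 6) = 20 — holds.
(9) a7 = 6, a6 = 11; 6 < 11 — holds.
(10) gcd(20, 20) = 20, not 4 — fails.

No — constraints 2 and 10 are not satisfied.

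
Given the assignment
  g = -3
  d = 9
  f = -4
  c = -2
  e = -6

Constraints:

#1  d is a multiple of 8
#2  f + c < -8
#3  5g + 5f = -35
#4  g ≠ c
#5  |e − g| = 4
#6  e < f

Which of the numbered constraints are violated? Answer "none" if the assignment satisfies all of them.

#1 9 = 8×1 + 1, so 8 does not divide 9 — violated.
#2 f + c = -4 + (-2) = -6; -6 ≥ -8, bound -8 not met — violated.
#3 5g + 5f = 5(-3) + 5(-4) = -35 — OK.
#4 g = -3, c = -2; distinct — OK.
#5 |-6 − (-3)| = 3, not 4 — violated.
#6 e = -6, f = -4; -6 < -4 — OK.

Violated: 1, 2, 5.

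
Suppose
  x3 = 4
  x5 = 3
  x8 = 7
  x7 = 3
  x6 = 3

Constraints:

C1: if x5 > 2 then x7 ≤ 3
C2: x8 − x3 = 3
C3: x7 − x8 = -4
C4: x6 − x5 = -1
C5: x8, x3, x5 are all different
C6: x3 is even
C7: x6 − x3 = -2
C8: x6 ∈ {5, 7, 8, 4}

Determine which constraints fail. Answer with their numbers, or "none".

C1: x5 = 3 > 2, so we need x7 ≤ 3; x7 = 3 ≤ 3  ✓
C2: x8 − x3 = 7 − 4 = 3  ✓
C3: x7 − x8 = 3 − 7 = -4  ✓
C4: x6 − x5 = 3 − 3 = 0, not -1  ✗
C5: values 7, 4, 3 are pairwise distinct  ✓
C6: x3 = 4 is even  ✓
C7: x6 − x3 = 3 − 4 = -1, not -2  ✗
C8: x6 = 3 is not in {5, 7, 8, 4}  ✗

Violated: 4, 7, 8.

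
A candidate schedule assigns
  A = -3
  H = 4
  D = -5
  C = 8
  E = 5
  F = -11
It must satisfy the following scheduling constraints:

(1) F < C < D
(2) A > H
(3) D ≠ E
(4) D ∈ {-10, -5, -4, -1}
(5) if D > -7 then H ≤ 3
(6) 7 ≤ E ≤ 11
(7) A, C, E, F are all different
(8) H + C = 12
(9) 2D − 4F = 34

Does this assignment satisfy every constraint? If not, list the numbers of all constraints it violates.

The assignment fails constraints 1, 2, 5, 6.

(1) values -11, 8, -5; C = 8 is not < D = -5 — fails.
(2) A = -3, H = 4; -3 ≤ 4 (want >) — fails.
(3) D = -5, E = 5; distinct — holds.
(4) D = -5 is in {-10, -5, -4, -1} — holds.
(5) D = -5 > -7, so we need H ≤ 3; but H = 4 > 3 — fails.
(6) E = 5 is outside [7, 11] — fails.
(7) values -3, 8, 5, -11 are pairwise distinct — holds.
(8) H + C = 4 + 8 = 12 — holds.
(9) 2D − 4F = 2(-5) − 4(-11) = 34 — holds.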